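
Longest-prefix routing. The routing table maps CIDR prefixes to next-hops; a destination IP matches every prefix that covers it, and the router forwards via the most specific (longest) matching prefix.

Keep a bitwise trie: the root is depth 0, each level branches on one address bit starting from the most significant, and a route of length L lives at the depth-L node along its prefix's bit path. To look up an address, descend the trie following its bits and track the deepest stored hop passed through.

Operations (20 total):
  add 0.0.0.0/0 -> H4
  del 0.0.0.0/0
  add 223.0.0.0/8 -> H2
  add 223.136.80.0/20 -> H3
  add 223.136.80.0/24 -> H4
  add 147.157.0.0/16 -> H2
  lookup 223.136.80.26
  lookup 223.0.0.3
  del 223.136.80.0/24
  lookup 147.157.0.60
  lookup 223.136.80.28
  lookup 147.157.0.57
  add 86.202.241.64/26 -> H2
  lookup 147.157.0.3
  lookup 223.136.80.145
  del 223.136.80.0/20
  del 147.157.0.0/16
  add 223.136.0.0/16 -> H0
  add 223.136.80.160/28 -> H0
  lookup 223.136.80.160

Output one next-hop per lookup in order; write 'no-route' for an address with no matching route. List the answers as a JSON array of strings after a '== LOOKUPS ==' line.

Apply in order:
  add 0.0.0.0/0 -> H4 at depth 0
  del 0.0.0.0/0 (clear depth 0)
  add 223.0.0.0/8 -> H2 at depth 8
  add 223.136.80.0/20 -> H3 at depth 20
  add 223.136.80.0/24 -> H4 at depth 24
  add 147.157.0.0/16 -> H2 at depth 16
  ? 223.136.80.26  path d0:-→d1:-→d2:-→d3:-→d4:-→d5:-→d6:-→d7:-→d8:H2→d9:-→d10:-→d11:-→d12:-→d13:-→d14:-→d15:-→d16:-→d17:-→d18:-→d19:-→d20:H3→d21:-→d22:-→d23:-→d24:H4  best=H4
  ? 223.0.0.3  path d0:-→d1:-→d2:-→d3:-→d4:-→d5:-→d6:-→d7:-→d8:H2  best=H2
  del 223.136.80.0/24 (clear depth 24)
  ? 147.157.0.60  path d0:-→d1:-→d2:-→d3:-→d4:-→d5:-→d6:-→d7:-→d8:-→d9:-→d10:-→d11:-→d12:-→d13:-→d14:-→d15:-→d16:H2  best=H2
  ? 223.136.80.28  path d0:-→d1:-→d2:-→d3:-→d4:-→d5:-→d6:-→d7:-→d8:H2→d9:-→d10:-→d11:-→d12:-→d13:-→d14:-→d15:-→d16:-→d17:-→d18:-→d19:-→d20:H3→d21:-→d22:-→d23:-→d24:-  best=H3
  ? 147.157.0.57  path d0:-→d1:-→d2:-→d3:-→d4:-→d5:-→d6:-→d7:-→d8:-→d9:-→d10:-→d11:-→d12:-→d13:-→d14:-→d15:-→d16:H2  best=H2
  add 86.202.241.64/26 -> H2 at depth 26
  ? 147.157.0.3  path d0:-→d1:-→d2:-→d3:-→d4:-→d5:-→d6:-→d7:-→d8:-→d9:-→d10:-→d11:-→d12:-→d13:-→d14:-→d15:-→d16:H2  best=H2
  ? 223.136.80.145  path d0:-→d1:-→d2:-→d3:-→d4:-→d5:-→d6:-→d7:-→d8:H2→d9:-→d10:-→d11:-→d12:-→d13:-→d14:-→d15:-→d16:-→d17:-→d18:-→d19:-→d20:H3→d21:-→d22:-→d23:-→d24:-  best=H3
  del 223.136.80.0/20 (clear depth 20)
  del 147.157.0.0/16 (clear depth 16)
  add 223.136.0.0/16 -> H0 at depth 16
  add 223.136.80.160/28 -> H0 at depth 28
  ? 223.136.80.160  path d0:-→d1:-→d2:-→d3:-→d4:-→d5:-→d6:-→d7:-→d8:H2→d9:-→d10:-→d11:-→d12:-→d13:-→d14:-→d15:-→d16:H0→d17:-→d18:-→d19:-→d20:-→d21:-→d22:-→d23:-→d24:-→d25:-→d26:-→d27:-→d28:H0  best=H0

== LOOKUPS ==
["H4","H2","H2","H3","H2","H2","H3","H0"]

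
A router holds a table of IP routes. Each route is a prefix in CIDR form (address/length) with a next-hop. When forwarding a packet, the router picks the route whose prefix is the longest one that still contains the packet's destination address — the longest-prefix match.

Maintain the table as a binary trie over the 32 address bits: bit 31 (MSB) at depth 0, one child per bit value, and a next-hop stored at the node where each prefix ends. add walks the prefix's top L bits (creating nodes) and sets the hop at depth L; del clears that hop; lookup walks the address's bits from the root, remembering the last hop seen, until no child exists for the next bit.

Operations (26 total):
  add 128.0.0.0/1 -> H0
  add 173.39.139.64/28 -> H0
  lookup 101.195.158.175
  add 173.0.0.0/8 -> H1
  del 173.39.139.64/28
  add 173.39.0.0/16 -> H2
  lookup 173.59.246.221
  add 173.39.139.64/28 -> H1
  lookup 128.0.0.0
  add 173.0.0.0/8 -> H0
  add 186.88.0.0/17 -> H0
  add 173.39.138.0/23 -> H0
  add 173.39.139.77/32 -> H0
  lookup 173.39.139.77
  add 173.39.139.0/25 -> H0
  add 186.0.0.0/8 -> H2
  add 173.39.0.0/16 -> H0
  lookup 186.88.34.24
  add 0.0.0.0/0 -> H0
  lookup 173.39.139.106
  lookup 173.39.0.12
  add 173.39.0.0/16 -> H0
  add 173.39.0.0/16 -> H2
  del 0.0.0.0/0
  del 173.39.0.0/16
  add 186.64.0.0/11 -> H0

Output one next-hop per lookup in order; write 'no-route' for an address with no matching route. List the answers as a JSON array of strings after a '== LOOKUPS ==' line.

Process each operation:
  + 128.0.0.0/1 (H0) depth=1
  + 173.39.139.64/28 (H0) depth=28
  lookup 101.195.158.175: bits ε walk d0:- -> no-route
  + 173.0.0.0/8 (H1) depth=8
  - 173.39.139.64/28 clear@28
  + 173.39.0.0/16 (H2) depth=16
  lookup 173.59.246.221: bits 10101101001 walk d0:-→d1:H0→d2:-→d3:-→d4:-→d5:-→d6:-→d7:-→d8:H1→d9:-→d10:-→d11:- -> H1
  + 173.39.139.64/28 (H1) depth=28
  lookup 128.0.0.0: bits 10 walk d0:-→d1:H0→d2:- -> H0
  + 173.0.0.0/8 (H0) depth=8
  + 186.88.0.0/17 (H0) depth=17
  + 173.39.138.0/23 (H0) depth=23
  + 173.39.139.77/32 (H0) depth=32
  lookup 173.39.139.77: bits 10101101001001111000101101001101 walk d0:-→d1:H0→d2:-→d3:-→d4:-→d5:-→d6:-→d7:-→d8:H0→d9:-→d10:-→d11:-→d12:-→d13:-→d14:-→d15:-→d16:H2→d17:-→d18:-→d19:-→d20:-→d21:-→d22:-→d23:H0→d24:-→d25:-→d26:-→d27:-→d28:H1→d29:-→d30:-→d31:-→d32:H0 -> H0
  + 173.39.139.0/25 (H0) depth=25
  + 186.0.0.0/8 (H2) depth=8
  + 173.39.0.0/16 (H0) depth=16
  lookup 186.88.34.24: bits 10111010010110000 walk d0:-→d1:H0→d2:-→d3:-→d4:-→d5:-→d6:-→d7:-→d8:H2→d9:-→d10:-→d11:-→d12:-→d13:-→d14:-→d15:-→d16:-→d17:H0 -> H0
  + 0.0.0.0/0 (H0) depth=0
  lookup 173.39.139.106: bits 10101101001001111000101101 walk d0:H0→d1:H0→d2:-→d3:-→d4:-→d5:-→d6:-→d7:-→d8:H0→d9:-→d10:-→d11:-→d12:-→d13:-→d14:-→d15:-→d16:H0→d17:-→d18:-→d19:-→d20:-→d21:-→d22:-→d23:H0→d24:-→d25:H0→d26:- -> H0
  lookup 173.39.0.12: bits 1010110100100111 walk d0:H0→d1:H0→d2:-→d3:-→d4:-→d5:-→d6:-→d7:-→d8:H0→d9:-→d10:-→d11:-→d12:-→d13:-→d14:-→d15:-→d16:H0 -> H0
  + 173.39.0.0/16 (H0) depth=16
  + 173.39.0.0/16 (H2) depth=16
  - 0.0.0.0/0 clear@0
  - 173.39.0.0/16 clear@16
  + 186.64.0.0/11 (H0) depth=11

== LOOKUPS ==
["no-route","H1","H0","H0","H0","H0","H0"]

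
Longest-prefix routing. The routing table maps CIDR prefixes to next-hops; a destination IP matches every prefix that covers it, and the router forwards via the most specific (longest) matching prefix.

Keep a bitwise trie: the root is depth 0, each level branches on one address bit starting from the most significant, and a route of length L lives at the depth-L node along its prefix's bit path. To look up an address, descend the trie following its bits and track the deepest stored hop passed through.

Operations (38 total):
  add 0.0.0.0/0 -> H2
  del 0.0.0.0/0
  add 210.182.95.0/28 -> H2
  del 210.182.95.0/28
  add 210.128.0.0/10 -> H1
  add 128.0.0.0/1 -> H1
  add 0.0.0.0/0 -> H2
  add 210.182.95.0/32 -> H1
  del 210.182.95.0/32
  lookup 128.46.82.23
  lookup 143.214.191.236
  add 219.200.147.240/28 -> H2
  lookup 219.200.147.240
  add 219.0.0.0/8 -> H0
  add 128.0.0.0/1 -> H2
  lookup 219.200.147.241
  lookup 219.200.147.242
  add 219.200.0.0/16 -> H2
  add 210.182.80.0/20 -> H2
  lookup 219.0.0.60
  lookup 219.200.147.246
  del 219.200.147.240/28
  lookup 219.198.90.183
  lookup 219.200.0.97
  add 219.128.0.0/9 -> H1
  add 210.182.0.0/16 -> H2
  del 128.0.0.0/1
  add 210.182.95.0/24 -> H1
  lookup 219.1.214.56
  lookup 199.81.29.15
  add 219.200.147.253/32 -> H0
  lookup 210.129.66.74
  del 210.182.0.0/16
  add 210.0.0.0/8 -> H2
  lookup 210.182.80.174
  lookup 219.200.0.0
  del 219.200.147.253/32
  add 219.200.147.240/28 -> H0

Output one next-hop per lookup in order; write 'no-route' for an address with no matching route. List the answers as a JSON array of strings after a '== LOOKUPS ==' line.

Apply in order:
  add 0.0.0.0/0 -> H2 at depth 0
  del 0.0.0.0/0 (clear depth 0)
  add 210.182.95.0/28 -> H2 at depth 28
  del 210.182.95.0/28 (clear depth 28)
  add 210.128.0.0/10 -> H1 at depth 10
  add 128.0.0.0/1 -> H1 at depth 1
  add 0.0.0.0/0 -> H2 at depth 0
  add 210.182.95.0/32 -> H1 at depth 32
  del 210.182.95.0/32 (clear depth 32)
  ? 128.46.82.23  path d0:H2→d1:H1  best=H1
  ? 143.214.191.236  path d0:H2→d1:H1  best=H1
  add 219.200.147.240/28 -> H2 at depth 28
  ? 219.200.147.240  path d0:H2→d1:H1→d2:-→d3:-→d4:-→d5:-→d6:-→d7:-→d8:-→d9:-→d10:-→d11:-→d12:-→d13:-→d14:-→d15:-→d16:-→d17:-→d18:-→d19:-→d20:-→d21:-→d22:-→d23:-→d24:-→d25:-→d26:-→d27:-→d28:H2  best=H2
  add 219.0.0.0/8 -> H0 at depth 8
  add 128.0.0.0/1 -> H2 at depth 1
  ? 219.200.147.241  path d0:H2→d1:H2→d2:-→d3:-→d4:-→d5:-→d6:-→d7:-→d8:H0→d9:-→d10:-→d11:-→d12:-→d13:-→d14:-→d15:-→d16:-→d17:-→d18:-→d19:-→d20:-→d21:-→d22:-→d23:-→d24:-→d25:-→d26:-→d27:-→d28:H2  best=H2
  ? 219.200.147.242  path d0:H2→d1:H2→d2:-→d3:-→d4:-→d5:-→d6:-→d7:-→d8:H0→d9:-→d10:-→d11:-→d12:-→d13:-→d14:-→d15:-→d16:-→d17:-→d18:-→d19:-→d20:-→d21:-→d22:-→d23:-→d24:-→d25:-→d26:-→d27:-→d28:H2  best=H2
  add 219.200.0.0/16 -> H2 at depth 16
  add 210.182.80.0/20 -> H2 at depth 20
  ? 219.0.0.60  path d0:H2→d1:H2→d2:-→d3:-→d4:-→d5:-→d6:-→d7:-→d8:H0  best=H0
  ? 219.200.147.246  path d0:H2→d1:H2→d2:-→d3:-→d4:-→d5:-→d6:-→d7:-→d8:H0→d9:-→d10:-→d11:-→d12:-→d13:-→d14:-→d15:-→d16:H2→d17:-→d18:-→d19:-→d20:-→d21:-→d22:-→d23:-→d24:-→d25:-→d26:-→d27:-→d28:H2  best=H2
  del 219.200.147.240/28 (clear depth 28)
  ? 219.198.90.183  path d0:H2→d1:H2→d2:-→d3:-→d4:-→d5:-→d6:-→d7:-→d8:H0→d9:-→d10:-→d11:-→d12:-  best=H0
  ? 219.200.0.97  path d0:H2→d1:H2→d2:-→d3:-→d4:-→d5:-→d6:-→d7:-→d8:H0→d9:-→d10:-→d11:-→d12:-→d13:-→d14:-→d15:-→d16:H2  best=H2
  add 219.128.0.0/9 -> H1 at depth 9
  add 210.182.0.0/16 -> H2 at depth 16
  del 128.0.0.0/1 (clear depth 1)
  add 210.182.95.0/24 -> H1 at depth 24
  ? 219.1.214.56  path d0:H2→d1:-→d2:-→d3:-→d4:-→d5:-→d6:-→d7:-→d8:H0  best=H0
  ? 199.81.29.15  path d0:H2→d1:-→d2:-→d3:-  best=H2
  add 219.200.147.253/32 -> H0 at depth 32
  ? 210.129.66.74  path d0:H2→d1:-→d2:-→d3:-→d4:-→d5:-→d6:-→d7:-→d8:-→d9:-→d10:H1  best=H1
  del 210.182.0.0/16 (clear depth 16)
  add 210.0.0.0/8 -> H2 at depth 8
  ? 210.182.80.174  path d0:H2→d1:-→d2:-→d3:-→d4:-→d5:-→d6:-→d7:-→d8:H2→d9:-→d10:H1→d11:-→d12:-→d13:-→d14:-→d15:-→d16:-→d17:-→d18:-→d19:-→d20:H2  best=H2
  ? 219.200.0.0  path d0:H2→d1:-→d2:-→d3:-→d4:-→d5:-→d6:-→d7:-→d8:H0→d9:H1→d10:-→d11:-→d12:-→d13:-→d14:-→d15:-→d16:H2  best=H2
  del 219.200.147.253/32 (clear depth 32)
  add 219.200.147.240/28 -> H0 at depth 28

== LOOKUPS ==
["H1","H1","H2","H2","H2","H0","H2","H0","H2","H0","H2","H1","H2","H2"]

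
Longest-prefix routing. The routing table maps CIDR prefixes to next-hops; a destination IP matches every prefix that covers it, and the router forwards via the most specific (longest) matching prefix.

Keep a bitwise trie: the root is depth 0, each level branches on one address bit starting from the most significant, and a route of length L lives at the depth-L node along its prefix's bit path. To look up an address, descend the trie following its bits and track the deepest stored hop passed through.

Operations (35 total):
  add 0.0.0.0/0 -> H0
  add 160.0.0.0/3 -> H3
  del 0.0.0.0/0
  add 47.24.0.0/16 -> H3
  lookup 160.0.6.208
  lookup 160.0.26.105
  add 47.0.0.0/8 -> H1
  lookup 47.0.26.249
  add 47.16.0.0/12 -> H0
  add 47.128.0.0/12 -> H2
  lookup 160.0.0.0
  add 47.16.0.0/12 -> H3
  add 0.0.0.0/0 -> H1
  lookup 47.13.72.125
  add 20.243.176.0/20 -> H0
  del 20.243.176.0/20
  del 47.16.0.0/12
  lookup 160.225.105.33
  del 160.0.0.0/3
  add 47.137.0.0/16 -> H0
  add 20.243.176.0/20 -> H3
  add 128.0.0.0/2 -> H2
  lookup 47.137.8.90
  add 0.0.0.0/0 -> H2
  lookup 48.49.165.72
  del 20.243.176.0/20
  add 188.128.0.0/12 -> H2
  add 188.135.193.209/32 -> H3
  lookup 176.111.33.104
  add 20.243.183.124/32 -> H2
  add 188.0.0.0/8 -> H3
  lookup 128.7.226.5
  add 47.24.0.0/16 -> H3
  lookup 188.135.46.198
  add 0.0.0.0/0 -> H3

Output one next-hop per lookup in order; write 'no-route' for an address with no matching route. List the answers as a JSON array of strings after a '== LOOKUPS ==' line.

Trace:
  add 0.0.0.0/0 -> H0 at depth 0
  add 160.0.0.0/3 -> H3 at depth 3
  - 0.0.0.0/0 clear@0
  add 47.24.0.0/16 -> H3 at depth 16
  Q 160.0.6.208: descend 101 ; hops seen [H3] ; pick H3
  Q 160.0.26.105: descend 101 ; hops seen [H3] ; pick H3
  add 47.0.0.0/8 -> H1 at depth 8
  Q 47.0.26.249: descend 00101111000 ; hops seen [H1] ; pick H1
  add 47.16.0.0/12 -> H0 at depth 12
  add 47.128.0.0/12 -> H2 at depth 12
  Q 160.0.0.0: descend 101 ; hops seen [H3] ; pick H3
  add 47.16.0.0/12 -> H3 at depth 12
  add 0.0.0.0/0 -> H1 at depth 0
  Q 47.13.72.125: descend 00101111000 ; hops seen [H1,H1] ; pick H1
  add 20.243.176.0/20 -> H0 at depth 20
  - 20.243.176.0/20 clear@20
  - 47.16.0.0/12 clear@12
  Q 160.225.105.33: descend 101 ; hops seen [H1,H3] ; pick H3
  - 160.0.0.0/3 clear@3
  add 47.137.0.0/16 -> H0 at depth 16
  add 20.243.176.0/20 -> H3 at depth 20
  add 128.0.0.0/2 -> H2 at depth 2
  Q 47.137.8.90: descend 0010111110001001 ; hops seen [H1,H1,H2,H0] ; pick H0
  add 0.0.0.0/0 -> H2 at depth 0
  Q 48.49.165.72: descend 001 ; hops seen [H2] ; pick H2
  - 20.243.176.0/20 clear@20
  add 188.128.0.0/12 -> H2 at depth 12
  add 188.135.193.209/32 -> H3 at depth 32
  Q 176.111.33.104: descend 1011 ; hops seen [H2,H2] ; pick H2
  add 20.243.183.124/32 -> H2 at depth 32
  add 188.0.0.0/8 -> H3 at depth 8
  Q 128.7.226.5: descend 10 ; hops seen [H2,H2] ; pick H2
  add 47.24.0.0/16 -> H3 at depth 16
  Q 188.135.46.198: descend 1011110010000111 ; hops seen [H2,H2,H3,H2] ; pick H2
  add 0.0.0.0/0 -> H3 at depth 0

== LOOKUPS ==
["H3","H3","H1","H3","H1","H3","H0","H2","H2","H2","H2"]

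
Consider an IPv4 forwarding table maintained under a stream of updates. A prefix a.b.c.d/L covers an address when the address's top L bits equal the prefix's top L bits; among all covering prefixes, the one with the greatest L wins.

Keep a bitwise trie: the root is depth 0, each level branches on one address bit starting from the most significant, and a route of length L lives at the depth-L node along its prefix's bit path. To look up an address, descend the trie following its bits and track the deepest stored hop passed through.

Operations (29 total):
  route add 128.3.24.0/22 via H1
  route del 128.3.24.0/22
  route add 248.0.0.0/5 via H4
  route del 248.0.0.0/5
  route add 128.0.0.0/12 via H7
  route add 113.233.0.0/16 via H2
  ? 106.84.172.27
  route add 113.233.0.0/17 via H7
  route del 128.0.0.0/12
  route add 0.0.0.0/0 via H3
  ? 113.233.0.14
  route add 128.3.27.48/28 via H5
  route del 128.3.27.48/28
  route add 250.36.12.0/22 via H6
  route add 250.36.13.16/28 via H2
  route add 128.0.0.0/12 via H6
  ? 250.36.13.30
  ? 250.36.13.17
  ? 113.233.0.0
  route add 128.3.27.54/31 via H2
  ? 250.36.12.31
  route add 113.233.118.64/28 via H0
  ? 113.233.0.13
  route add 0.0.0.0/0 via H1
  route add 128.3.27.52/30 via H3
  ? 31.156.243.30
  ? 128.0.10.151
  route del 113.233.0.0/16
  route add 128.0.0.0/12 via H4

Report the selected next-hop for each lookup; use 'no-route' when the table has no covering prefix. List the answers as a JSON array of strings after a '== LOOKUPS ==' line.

Process each operation:
  + 128.3.24.0/22 (H1) depth=22
  del 128.3.24.0/22 (clear depth 22)
  + 248.0.0.0/5 (H4) depth=5
  del 248.0.0.0/5 (clear depth 5)
  + 128.0.0.0/12 (H7) depth=12
  + 113.233.0.0/16 (H2) depth=16
  ? 106.84.172.27  path d0:-→d1:-→d2:-→d3:-  best=no-route
  + 113.233.0.0/17 (H7) depth=17
  del 128.0.0.0/12 (clear depth 12)
  + 0.0.0.0/0 (H3) depth=0
  ? 113.233.0.14  path d0:H3→d1:-→d2:-→d3:-→d4:-→d5:-→d6:-→d7:-→d8:-→d9:-→d10:-→d11:-→d12:-→d13:-→d14:-→d15:-→d16:H2→d17:H7  best=H7
  + 128.3.27.48/28 (H5) depth=28
  del 128.3.27.48/28 (clear depth 28)
  + 250.36.12.0/22 (H6) depth=22
  + 250.36.13.16/28 (H2) depth=28
  + 128.0.0.0/12 (H6) depth=12
  ? 250.36.13.30  path d0:H3→d1:-→d2:-→d3:-→d4:-→d5:-→d6:-→d7:-→d8:-→d9:-→d10:-→d11:-→d12:-→d13:-→d14:-→d15:-→d16:-→d17:-→d18:-→d19:-→d20:-→d21:-→d22:H6→d23:-→d24:-→d25:-→d26:-→d27:-→d28:H2  best=H2
  ? 250.36.13.17  path d0:H3→d1:-→d2:-→d3:-→d4:-→d5:-→d6:-→d7:-→d8:-→d9:-→d10:-→d11:-→d12:-→d13:-→d14:-→d15:-→d16:-→d17:-→d18:-→d19:-→d20:-→d21:-→d22:H6→d23:-→d24:-→d25:-→d26:-→d27:-→d28:H2  best=H2
  ? 113.233.0.0  path d0:H3→d1:-→d2:-→d3:-→d4:-→d5:-→d6:-→d7:-→d8:-→d9:-→d10:-→d11:-→d12:-→d13:-→d14:-→d15:-→d16:H2→d17:H7  best=H7
  + 128.3.27.54/31 (H2) depth=31
  ? 250.36.12.31  path d0:H3→d1:-→d2:-→d3:-→d4:-→d5:-→d6:-→d7:-→d8:-→d9:-→d10:-→d11:-→d12:-→d13:-→d14:-→d15:-→d16:-→d17:-→d18:-→d19:-→d20:-→d21:-→d22:H6→d23:-  best=H6
  + 113.233.118.64/28 (H0) depth=28
  ? 113.233.0.13  path d0:H3→d1:-→d2:-→d3:-→d4:-→d5:-→d6:-→d7:-→d8:-→d9:-→d10:-→d11:-→d12:-→d13:-→d14:-→d15:-→d16:H2→d17:H7  best=H7
  + 0.0.0.0/0 (H1) depth=0
  + 128.3.27.52/30 (H3) depth=30
  ? 31.156.243.30  path d0:H1→d1:-  best=H1
  ? 128.0.10.151  path d0:H1→d1:-→d2:-→d3:-→d4:-→d5:-→d6:-→d7:-→d8:-→d9:-→d10:-→d11:-→d12:H6→d13:-→d14:-  best=H6
  del 113.233.0.0/16 (clear depth 16)
  + 128.0.0.0/12 (H4) depth=12

== LOOKUPS ==
["no-route","H7","H2","H2","H7","H6","H7","H1","H6"]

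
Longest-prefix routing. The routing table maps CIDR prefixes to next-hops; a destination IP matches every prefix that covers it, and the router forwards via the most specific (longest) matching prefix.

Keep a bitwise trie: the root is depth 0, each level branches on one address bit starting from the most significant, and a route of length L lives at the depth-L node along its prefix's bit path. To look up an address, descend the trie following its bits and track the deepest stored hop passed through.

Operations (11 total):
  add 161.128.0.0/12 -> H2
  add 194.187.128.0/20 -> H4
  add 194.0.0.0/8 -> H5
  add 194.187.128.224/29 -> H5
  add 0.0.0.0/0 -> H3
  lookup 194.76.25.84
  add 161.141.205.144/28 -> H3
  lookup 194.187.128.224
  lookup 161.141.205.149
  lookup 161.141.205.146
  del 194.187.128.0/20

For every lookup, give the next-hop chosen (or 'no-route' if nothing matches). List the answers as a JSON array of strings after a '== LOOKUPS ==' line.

Process each operation:
  add 161.128.0.0/12 -> H2 at depth 12
  add 194.187.128.0/20 -> H4 at depth 20
  add 194.0.0.0/8 -> H5 at depth 8
  add 194.187.128.224/29 -> H5 at depth 29
  add 0.0.0.0/0 -> H3 at depth 0
  lookup 194.76.25.84: bits 11000010 walk d0:H3→d1:-→d2:-→d3:-→d4:-→d5:-→d6:-→d7:-→d8:H5 -> H5
  add 161.141.205.144/28 -> H3 at depth 28
  lookup 194.187.128.224: bits 11000010101110111000000011100 walk d0:H3→d1:-→d2:-→d3:-→d4:-→d5:-→d6:-→d7:-→d8:H5→d9:-→d10:-→d11:-→d12:-→d13:-→d14:-→d15:-→d16:-→d17:-→d18:-→d19:-→d20:H4→d21:-→d22:-→d23:-→d24:-→d25:-→d26:-→d27:-→d28:-→d29:H5 -> H5
  lookup 161.141.205.149: bits 1010000110001101110011011001 walk d0:H3→d1:-→d2:-→d3:-→d4:-→d5:-→d6:-→d7:-→d8:-→d9:-→d10:-→d11:-→d12:H2→d13:-→d14:-→d15:-→d16:-→d17:-→d18:-→d19:-→d20:-→d21:-→d22:-→d23:-→d24:-→d25:-→d26:-→d27:-→d28:H3 -> H3
  lookup 161.141.205.146: bits 1010000110001101110011011001 walk d0:H3→d1:-→d2:-→d3:-→d4:-→d5:-→d6:-→d7:-→d8:-→d9:-→d10:-→d11:-→d12:H2→d13:-→d14:-→d15:-→d16:-→d17:-→d18:-→d19:-→d20:-→d21:-→d22:-→d23:-→d24:-→d25:-→d26:-→d27:-→d28:H3 -> H3
  - 194.187.128.0/20 clear@20

== LOOKUPS ==
["H5","H5","H3","H3"]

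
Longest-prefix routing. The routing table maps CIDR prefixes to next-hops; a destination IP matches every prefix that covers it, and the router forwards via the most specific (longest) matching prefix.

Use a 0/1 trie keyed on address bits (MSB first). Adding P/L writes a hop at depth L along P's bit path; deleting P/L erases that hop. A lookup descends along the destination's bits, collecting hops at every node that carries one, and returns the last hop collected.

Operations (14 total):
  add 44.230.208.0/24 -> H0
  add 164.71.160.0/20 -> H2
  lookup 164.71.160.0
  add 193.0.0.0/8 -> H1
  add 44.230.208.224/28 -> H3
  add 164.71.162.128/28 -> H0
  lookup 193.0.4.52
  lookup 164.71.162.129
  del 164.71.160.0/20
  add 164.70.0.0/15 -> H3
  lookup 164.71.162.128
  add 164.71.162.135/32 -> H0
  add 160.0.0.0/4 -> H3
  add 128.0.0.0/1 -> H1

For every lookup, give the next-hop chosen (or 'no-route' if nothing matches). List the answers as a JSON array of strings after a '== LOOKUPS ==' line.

Apply in order:
  + 44.230.208.0/24 (H0) depth=24
  + 164.71.160.0/20 (H2) depth=20
  ? 164.71.160.0  path d0:-→d1:-→d2:-→d3:-→d4:-→d5:-→d6:-→d7:-→d8:-→d9:-→d10:-→d11:-→d12:-→d13:-→d14:-→d15:-→d16:-→d17:-→d18:-→d19:-→d20:H2  best=H2
  + 193.0.0.0/8 (H1) depth=8
  + 44.230.208.224/28 (H3) depth=28
  + 164.71.162.128/28 (H0) depth=28
  ? 193.0.4.52  path d0:-→d1:-→d2:-→d3:-→d4:-→d5:-→d6:-→d7:-→d8:H1  best=H1
  ? 164.71.162.129  path d0:-→d1:-→d2:-→d3:-→d4:-→d5:-→d6:-→d7:-→d8:-→d9:-→d10:-→d11:-→d12:-→d13:-→d14:-→d15:-→d16:-→d17:-→d18:-→d19:-→d20:H2→d21:-→d22:-→d23:-→d24:-→d25:-→d26:-→d27:-→d28:H0  best=H0
  - 164.71.160.0/20 clear@20
  + 164.70.0.0/15 (H3) depth=15
  ? 164.71.162.128  path d0:-→d1:-→d2:-→d3:-→d4:-→d5:-→d6:-→d7:-→d8:-→d9:-→d10:-→d11:-→d12:-→d13:-→d14:-→d15:H3→d16:-→d17:-→d18:-→d19:-→d20:-→d21:-→d22:-→d23:-→d24:-→d25:-→d26:-→d27:-→d28:H0  best=H0
  + 164.71.162.135/32 (H0) depth=32
  + 160.0.0.0/4 (H3) depth=4
  + 128.0.0.0/1 (H1) depth=1

== LOOKUPS ==
["H2","H1","H0","H0"]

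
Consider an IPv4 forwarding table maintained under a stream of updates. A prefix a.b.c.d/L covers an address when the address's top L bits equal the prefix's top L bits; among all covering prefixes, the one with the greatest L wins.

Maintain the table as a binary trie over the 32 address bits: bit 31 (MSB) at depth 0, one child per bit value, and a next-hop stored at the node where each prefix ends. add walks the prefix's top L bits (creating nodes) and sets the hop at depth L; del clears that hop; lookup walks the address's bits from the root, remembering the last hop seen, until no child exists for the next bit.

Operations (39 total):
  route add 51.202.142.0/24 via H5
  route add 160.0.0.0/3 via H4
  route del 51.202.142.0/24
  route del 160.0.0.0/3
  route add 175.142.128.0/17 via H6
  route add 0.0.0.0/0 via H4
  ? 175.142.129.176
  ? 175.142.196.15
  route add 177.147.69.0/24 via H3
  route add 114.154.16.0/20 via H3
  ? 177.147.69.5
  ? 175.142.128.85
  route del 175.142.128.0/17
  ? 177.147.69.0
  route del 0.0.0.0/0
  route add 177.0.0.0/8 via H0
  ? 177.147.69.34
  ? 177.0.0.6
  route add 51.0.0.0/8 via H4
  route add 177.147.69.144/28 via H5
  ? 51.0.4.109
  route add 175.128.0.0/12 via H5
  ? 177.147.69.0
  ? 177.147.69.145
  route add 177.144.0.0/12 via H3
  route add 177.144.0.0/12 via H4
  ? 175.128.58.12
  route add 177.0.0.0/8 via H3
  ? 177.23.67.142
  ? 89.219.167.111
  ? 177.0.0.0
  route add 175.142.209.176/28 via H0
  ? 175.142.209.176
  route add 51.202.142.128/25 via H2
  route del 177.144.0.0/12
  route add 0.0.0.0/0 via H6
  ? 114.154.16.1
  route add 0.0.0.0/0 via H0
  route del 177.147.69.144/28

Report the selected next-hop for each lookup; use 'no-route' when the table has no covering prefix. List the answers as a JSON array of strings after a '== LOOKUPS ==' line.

Trace:
  + 51.202.142.0/24 (H5) depth=24
  + 160.0.0.0/3 (H4) depth=3
  - 51.202.142.0/24 clear@24
  - 160.0.0.0/3 clear@3
  + 175.142.128.0/17 (H6) depth=17
  + 0.0.0.0/0 (H4) depth=0
  lookup 175.142.129.176: bits 10101111100011101 walk d0:H4→d1:-→d2:-→d3:-→d4:-→d5:-→d6:-→d7:-→d8:-→d9:-→d10:-→d11:-→d12:-→d13:-→d14:-→d15:-→d16:-→d17:H6 -> H6
  lookup 175.142.196.15: bits 10101111100011101 walk d0:H4→d1:-→d2:-→d3:-→d4:-→d5:-→d6:-→d7:-→d8:-→d9:-→d10:-→d11:-→d12:-→d13:-→d14:-→d15:-→d16:-→d17:H6 -> H6
  + 177.147.69.0/24 (H3) depth=24
  + 114.154.16.0/20 (H3) depth=20
  lookup 177.147.69.5: bits 101100011001001101000101 walk d0:H4→d1:-→d2:-→d3:-→d4:-→d5:-→d6:-→d7:-→d8:-→d9:-→d10:-→d11:-→d12:-→d13:-→d14:-→d15:-→d16:-→d17:-→d18:-→d19:-→d20:-→d21:-→d22:-→d23:-→d24:H3 -> H3
  lookup 175.142.128.85: bits 10101111100011101 walk d0:H4→d1:-→d2:-→d3:-→d4:-→d5:-→d6:-→d7:-→d8:-→d9:-→d10:-→d11:-→d12:-→d13:-→d14:-→d15:-→d16:-→d17:H6 -> H6
  - 175.142.128.0/17 clear@17
  lookup 177.147.69.0: bits 101100011001001101000101 walk d0:H4→d1:-→d2:-→d3:-→d4:-→d5:-→d6:-→d7:-→d8:-→d9:-→d10:-→d11:-→d12:-→d13:-→d14:-→d15:-→d16:-→d17:-→d18:-→d19:-→d20:-→d21:-→d22:-→d23:-→d24:H3 -> H3
  - 0.0.0.0/0 clear@0
  + 177.0.0.0/8 (H0) depth=8
  lookup 177.147.69.34: bits 101100011001001101000101 walk d0:-→d1:-→d2:-→d3:-→d4:-→d5:-→d6:-→d7:-→d8:H0→d9:-→d10:-→d11:-→d12:-→d13:-→d14:-→d15:-→d16:-→d17:-→d18:-→d19:-→d20:-→d21:-→d22:-→d23:-→d24:H3 -> H3
  lookup 177.0.0.6: bits 10110001 walk d0:-→d1:-→d2:-→d3:-→d4:-→d5:-→d6:-→d7:-→d8:H0 -> H0
  + 51.0.0.0/8 (H4) depth=8
  + 177.147.69.144/28 (H5) depth=28
  lookup 51.0.4.109: bits 00110011 walk d0:-→d1:-→d2:-→d3:-→d4:-→d5:-→d6:-→d7:-→d8:H4 -> H4
  + 175.128.0.0/12 (H5) depth=12
  lookup 177.147.69.0: bits 101100011001001101000101 walk d0:-→d1:-→d2:-→d3:-→d4:-→d5:-→d6:-→d7:-→d8:H0→d9:-→d10:-→d11:-→d12:-→d13:-→d14:-→d15:-→d16:-→d17:-→d18:-→d19:-→d20:-→d21:-→d22:-→d23:-→d24:H3 -> H3
  lookup 177.147.69.145: bits 1011000110010011010001011001 walk d0:-→d1:-→d2:-→d3:-→d4:-→d5:-→d6:-→d7:-→d8:H0→d9:-→d10:-→d11:-→d12:-→d13:-→d14:-→d15:-→d16:-→d17:-→d18:-→d19:-→d20:-→d21:-→d22:-→d23:-→d24:H3→d25:-→d26:-→d27:-→d28:H5 -> H5
  + 177.144.0.0/12 (H3) depth=12
  + 177.144.0.0/12 (H4) depth=12
  lookup 175.128.58.12: bits 101011111000 walk d0:-→d1:-→d2:-→d3:-→d4:-→d5:-→d6:-→d7:-→d8:-→d9:-→d10:-→d11:-→d12:H5 -> H5
  + 177.0.0.0/8 (H3) depth=8
  lookup 177.23.67.142: bits 10110001 walk d0:-→d1:-→d2:-→d3:-→d4:-→d5:-→d6:-→d7:-→d8:H3 -> H3
  lookup 89.219.167.111: bits 01 walk d0:-→d1:-→d2:- -> no-route
  lookup 177.0.0.0: bits 10110001 walk d0:-→d1:-→d2:-→d3:-→d4:-→d5:-→d6:-→d7:-→d8:H3 -> H3
  + 175.142.209.176/28 (H0) depth=28
  lookup 175.142.209.176: bits 1010111110001110110100011011 walk d0:-→d1:-→d2:-→d3:-→d4:-→d5:-→d6:-→d7:-→d8:-→d9:-→d10:-→d11:-→d12:H5→d13:-→d14:-→d15:-→d16:-→d17:-→d18:-→d19:-→d20:-→d21:-→d22:-→d23:-→d24:-→d25:-→d26:-→d27:-→d28:H0 -> H0
  + 51.202.142.128/25 (H2) depth=25
  - 177.144.0.0/12 clear@12
  + 0.0.0.0/0 (H6) depth=0
  lookup 114.154.16.1: bits 01110010100110100001 walk d0:H6→d1:-→d2:-→d3:-→d4:-→d5:-→d6:-→d7:-→d8:-→d9:-→d10:-→d11:-→d12:-→d13:-→d14:-→d15:-→d16:-→d17:-→d18:-→d19:-→d20:H3 -> H3
  + 0.0.0.0/0 (H0) depth=0
  - 177.147.69.144/28 clear@28

== LOOKUPS ==
["H6","H6","H3","H6","H3","H3","H0","H4","H3","H5","H5","H3","no-route","H3","H0","H3"]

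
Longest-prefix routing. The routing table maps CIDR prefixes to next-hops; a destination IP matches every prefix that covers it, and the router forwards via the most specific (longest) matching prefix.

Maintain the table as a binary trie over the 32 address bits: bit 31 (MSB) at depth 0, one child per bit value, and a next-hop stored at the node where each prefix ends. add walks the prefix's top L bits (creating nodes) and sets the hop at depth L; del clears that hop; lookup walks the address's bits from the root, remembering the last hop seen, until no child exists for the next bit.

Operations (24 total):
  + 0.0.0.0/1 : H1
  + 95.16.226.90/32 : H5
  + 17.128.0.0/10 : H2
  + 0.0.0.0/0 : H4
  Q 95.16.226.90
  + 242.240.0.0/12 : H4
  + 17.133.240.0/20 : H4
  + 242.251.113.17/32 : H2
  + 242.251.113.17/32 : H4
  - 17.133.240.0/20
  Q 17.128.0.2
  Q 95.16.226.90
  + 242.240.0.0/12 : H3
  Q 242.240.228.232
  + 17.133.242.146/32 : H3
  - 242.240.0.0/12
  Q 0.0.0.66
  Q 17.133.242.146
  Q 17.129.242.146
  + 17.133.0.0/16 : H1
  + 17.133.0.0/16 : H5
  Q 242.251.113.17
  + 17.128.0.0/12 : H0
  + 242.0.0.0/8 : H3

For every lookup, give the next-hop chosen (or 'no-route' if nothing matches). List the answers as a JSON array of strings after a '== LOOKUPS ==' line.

Trace:
  + 0.0.0.0/1 (H1) depth=1
  + 95.16.226.90/32 (H5) depth=32
  + 17.128.0.0/10 (H2) depth=10
  + 0.0.0.0/0 (H4) depth=0
  ? 95.16.226.90  path d0:H4→d1:H1→d2:-→d3:-→d4:-→d5:-→d6:-→d7:-→d8:-→d9:-→d10:-→d11:-→d12:-→d13:-→d14:-→d15:-→d16:-→d17:-→d18:-→d19:-→d20:-→d21:-→d22:-→d23:-→d24:-→d25:-→d26:-→d27:-→d28:-→d29:-→d30:-→d31:-→d32:H5  best=H5
  + 242.240.0.0/12 (H4) depth=12
  + 17.133.240.0/20 (H4) depth=20
  + 242.251.113.17/32 (H2) depth=32
  + 242.251.113.17/32 (H4) depth=32
  del 17.133.240.0/20 (clear depth 20)
  ? 17.128.0.2  path d0:H4→d1:H1→d2:-→d3:-→d4:-→d5:-→d6:-→d7:-→d8:-→d9:-→d10:H2→d11:-→d12:-→d13:-  best=H2
  ? 95.16.226.90  path d0:H4→d1:H1→d2:-→d3:-→d4:-→d5:-→d6:-→d7:-→d8:-→d9:-→d10:-→d11:-→d12:-→d13:-→d14:-→d15:-→d16:-→d17:-→d18:-→d19:-→d20:-→d21:-→d22:-→d23:-→d24:-→d25:-→d26:-→d27:-→d28:-→d29:-→d30:-→d31:-→d32:H5  best=H5
  + 242.240.0.0/12 (H3) depth=12
  ? 242.240.228.232  path d0:H4→d1:-→d2:-→d3:-→d4:-→d5:-→d6:-→d7:-→d8:-→d9:-→d10:-→d11:-→d12:H3  best=H3
  + 17.133.242.146/32 (H3) depth=32
  del 242.240.0.0/12 (clear depth 12)
  ? 0.0.0.66  path d0:H4→d1:H1→d2:-→d3:-  best=H1
  ? 17.133.242.146  path d0:H4→d1:H1→d2:-→d3:-→d4:-→d5:-→d6:-→d7:-→d8:-→d9:-→d10:H2→d11:-→d12:-→d13:-→d14:-→d15:-→d16:-→d17:-→d18:-→d19:-→d20:-→d21:-→d22:-→d23:-→d24:-→d25:-→d26:-→d27:-→d28:-→d29:-→d30:-→d31:-→d32:H3  best=H3
  ? 17.129.242.146  path d0:H4→d1:H1→d2:-→d3:-→d4:-→d5:-→d6:-→d7:-→d8:-→d9:-→d10:H2→d11:-→d12:-→d13:-  best=H2
  + 17.133.0.0/16 (H1) depth=16
  + 17.133.0.0/16 (H5) depth=16
  ? 242.251.113.17  path d0:H4→d1:-→d2:-→d3:-→d4:-→d5:-→d6:-→d7:-→d8:-→d9:-→d10:-→d11:-→d12:-→d13:-→d14:-→d15:-→d16:-→d17:-→d18:-→d19:-→d20:-→d21:-→d22:-→d23:-→d24:-→d25:-→d26:-→d27:-→d28:-→d29:-→d30:-→d31:-→d32:H4  best=H4
  + 17.128.0.0/12 (H0) depth=12
  + 242.0.0.0/8 (H3) depth=8

== LOOKUPS ==
["H5","H2","H5","H3","H1","H3","H2","H4"]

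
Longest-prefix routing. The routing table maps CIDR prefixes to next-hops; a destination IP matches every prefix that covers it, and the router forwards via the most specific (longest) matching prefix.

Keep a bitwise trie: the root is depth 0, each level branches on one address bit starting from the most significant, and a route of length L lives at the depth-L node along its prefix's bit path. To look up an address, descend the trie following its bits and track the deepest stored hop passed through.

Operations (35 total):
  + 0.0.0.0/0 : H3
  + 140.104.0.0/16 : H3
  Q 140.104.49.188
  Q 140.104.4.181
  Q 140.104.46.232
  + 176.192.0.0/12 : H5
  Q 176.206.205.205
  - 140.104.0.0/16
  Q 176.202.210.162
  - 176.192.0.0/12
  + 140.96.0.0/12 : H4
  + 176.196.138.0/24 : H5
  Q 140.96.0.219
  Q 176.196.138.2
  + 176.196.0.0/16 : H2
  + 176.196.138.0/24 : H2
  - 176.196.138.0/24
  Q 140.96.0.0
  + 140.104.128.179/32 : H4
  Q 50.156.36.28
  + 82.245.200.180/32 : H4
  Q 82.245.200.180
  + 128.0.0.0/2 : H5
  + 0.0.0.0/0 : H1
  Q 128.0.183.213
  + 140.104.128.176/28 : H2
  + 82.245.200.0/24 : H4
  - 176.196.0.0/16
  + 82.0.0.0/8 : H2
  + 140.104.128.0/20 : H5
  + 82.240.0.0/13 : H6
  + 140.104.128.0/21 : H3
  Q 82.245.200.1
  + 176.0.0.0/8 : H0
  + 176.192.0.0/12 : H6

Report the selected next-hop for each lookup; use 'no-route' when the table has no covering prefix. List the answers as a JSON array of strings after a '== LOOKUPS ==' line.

Process each operation:
  add 0.0.0.0/0 -> H3 at depth 0
  add 140.104.0.0/16 -> H3 at depth 16
  Q 140.104.49.188: descend 1000110001101000 ; hops seen [H3,H3] ; pick H3
  Q 140.104.4.181: descend 1000110001101000 ; hops seen [H3,H3] ; pick H3
  Q 140.104.46.232: descend 1000110001101000 ; hops seen [H3,H3] ; pick H3
  add 176.192.0.0/12 -> H5 at depth 12
  Q 176.206.205.205: descend 101100001100 ; hops seen [H3,H5] ; pick H5
  del 140.104.0.0/16 (clear depth 16)
  Q 176.202.210.162: descend 101100001100 ; hops seen [H3,H5] ; pick H5
  del 176.192.0.0/12 (clear depth 12)
  add 140.96.0.0/12 -> H4 at depth 12
  add 176.196.138.0/24 -> H5 at depth 24
  Q 140.96.0.219: descend 100011000110 ; hops seen [H3,H4] ; pick H4
  Q 176.196.138.2: descend 101100001100010010001010 ; hops seen [H3,H5] ; pick H5
  add 176.196.0.0/16 -> H2 at depth 16
  add 176.196.138.0/24 -> H2 at depth 24
  del 176.196.138.0/24 (clear depth 24)
  Q 140.96.0.0: descend 100011000110 ; hops seen [H3,H4] ; pick H4
  add 140.104.128.179/32 -> H4 at depth 32
  Q 50.156.36.28: descend ε ; hops seen [H3] ; pick H3
  add 82.245.200.180/32 -> H4 at depth 32
  Q 82.245.200.180: descend 01010010111101011100100010110100 ; hops seen [H3,H4] ; pick H4
  add 128.0.0.0/2 -> H5 at depth 2
  add 0.0.0.0/0 -> H1 at depth 0
  Q 128.0.183.213: descend 1000 ; hops seen [H1,H5] ; pick H5
  add 140.104.128.176/28 -> H2 at depth 28
  add 82.245.200.0/24 -> H4 at depth 24
  del 176.196.0.0/16 (clear depth 16)
  add 82.0.0.0/8 -> H2 at depth 8
  add 140.104.128.0/20 -> H5 at depth 20
  add 82.240.0.0/13 -> H6 at depth 13
  add 140.104.128.0/21 -> H3 at depth 21
  Q 82.245.200.1: descend 010100101111010111001000 ; hops seen [H1,H2,H6,H4] ; pick H4
  add 176.0.0.0/8 -> H0 at depth 8
  add 176.192.0.0/12 -> H6 at depth 12

== LOOKUPS ==
["H3","H3","H3","H5","H5","H4","H5","H4","H3","H4","H5","H4"]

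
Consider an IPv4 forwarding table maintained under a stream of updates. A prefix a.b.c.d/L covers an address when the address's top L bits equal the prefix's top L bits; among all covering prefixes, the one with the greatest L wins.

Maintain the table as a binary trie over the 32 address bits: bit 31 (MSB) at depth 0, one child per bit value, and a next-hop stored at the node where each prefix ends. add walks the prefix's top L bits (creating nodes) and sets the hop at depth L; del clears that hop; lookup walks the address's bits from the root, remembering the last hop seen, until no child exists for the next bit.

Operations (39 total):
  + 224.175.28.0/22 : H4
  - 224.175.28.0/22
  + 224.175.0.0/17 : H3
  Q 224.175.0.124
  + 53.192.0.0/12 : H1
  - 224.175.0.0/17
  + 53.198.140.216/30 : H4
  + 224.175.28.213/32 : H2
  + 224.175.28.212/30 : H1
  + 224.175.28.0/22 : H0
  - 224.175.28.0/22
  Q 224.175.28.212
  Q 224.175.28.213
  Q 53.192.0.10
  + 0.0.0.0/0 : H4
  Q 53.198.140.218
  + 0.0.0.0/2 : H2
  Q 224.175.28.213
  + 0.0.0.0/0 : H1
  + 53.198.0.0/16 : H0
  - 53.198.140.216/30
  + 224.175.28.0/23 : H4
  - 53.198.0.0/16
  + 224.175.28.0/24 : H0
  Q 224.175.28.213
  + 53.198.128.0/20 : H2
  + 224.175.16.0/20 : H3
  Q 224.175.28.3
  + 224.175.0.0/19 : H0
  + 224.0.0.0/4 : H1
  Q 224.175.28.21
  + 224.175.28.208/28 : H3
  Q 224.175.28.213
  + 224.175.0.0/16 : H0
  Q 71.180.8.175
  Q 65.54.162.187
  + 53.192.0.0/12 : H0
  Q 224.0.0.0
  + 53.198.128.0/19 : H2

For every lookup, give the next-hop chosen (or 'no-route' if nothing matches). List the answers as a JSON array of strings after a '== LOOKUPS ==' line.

Apply in order:
  add 224.175.28.0/22 -> H4 at depth 22
  del 224.175.28.0/22 (clear depth 22)
  add 224.175.0.0/17 -> H3 at depth 17
  lookup 224.175.0.124: bits 1110000010101111000 walk d0:-→d1:-→d2:-→d3:-→d4:-→d5:-→d6:-→d7:-→d8:-→d9:-→d10:-→d11:-→d12:-→d13:-→d14:-→d15:-→d16:-→d17:H3→d18:-→d19:- -> H3
  add 53.192.0.0/12 -> H1 at depth 12
  del 224.175.0.0/17 (clear depth 17)
  add 53.198.140.216/30 -> H4 at depth 30
  add 224.175.28.213/32 -> H2 at depth 32
  add 224.175.28.212/30 -> H1 at depth 30
  add 224.175.28.0/22 -> H0 at depth 22
  del 224.175.28.0/22 (clear depth 22)
  lookup 224.175.28.212: bits 1110000010101111000111001101010 walk d0:-→d1:-→d2:-→d3:-→d4:-→d5:-→d6:-→d7:-→d8:-→d9:-→d10:-→d11:-→d12:-→d13:-→d14:-→d15:-→d16:-→d17:-→d18:-→d19:-→d20:-→d21:-→d22:-→d23:-→d24:-→d25:-→d26:-→d27:-→d28:-→d29:-→d30:H1→d31:- -> H1
  lookup 224.175.28.213: bits 11100000101011110001110011010101 walk d0:-→d1:-→d2:-→d3:-→d4:-→d5:-→d6:-→d7:-→d8:-→d9:-→d10:-→d11:-→d12:-→d13:-→d14:-→d15:-→d16:-→d17:-→d18:-→d19:-→d20:-→d21:-→d22:-→d23:-→d24:-→d25:-→d26:-→d27:-→d28:-→d29:-→d30:H1→d31:-→d32:H2 -> H2
  lookup 53.192.0.10: bits 0011010111000 walk d0:-→d1:-→d2:-→d3:-→d4:-→d5:-→d6:-→d7:-→d8:-→d9:-→d10:-→d11:-→d12:H1→d13:- -> H1
  add 0.0.0.0/0 -> H4 at depth 0
  lookup 53.198.140.218: bits 001101011100011010001100110110 walk d0:H4→d1:-→d2:-→d3:-→d4:-→d5:-→d6:-→d7:-→d8:-→d9:-→d10:-→d11:-→d12:H1→d13:-→d14:-→d15:-→d16:-→d17:-→d18:-→d19:-→d20:-→d21:-→d22:-→d23:-→d24:-→d25:-→d26:-→d27:-→d28:-→d29:-→d30:H4 -> H4
  add 0.0.0.0/2 -> H2 at depth 2
  lookup 224.175.28.213: bits 11100000101011110001110011010101 walk d0:H4→d1:-→d2:-→d3:-→d4:-→d5:-→d6:-→d7:-→d8:-→d9:-→d10:-→d11:-→d12:-→d13:-→d14:-→d15:-→d16:-→d17:-→d18:-→d19:-→d20:-→d21:-→d22:-→d23:-→d24:-→d25:-→d26:-→d27:-→d28:-→d29:-→d30:H1→d31:-→d32:H2 -> H2
  add 0.0.0.0/0 -> H1 at depth 0
  add 53.198.0.0/16 -> H0 at depth 16
  del 53.198.140.216/30 (clear depth 30)
  add 224.175.28.0/23 -> H4 at depth 23
  del 53.198.0.0/16 (clear depth 16)
  add 224.175.28.0/24 -> H0 at depth 24
  lookup 224.175.28.213: bits 11100000101011110001110011010101 walk d0:H1→d1:-→d2:-→d3:-→d4:-→d5:-→d6:-→d7:-→d8:-→d9:-→d10:-→d11:-→d12:-→d13:-→d14:-→d15:-→d16:-→d17:-→d18:-→d19:-→d20:-→d21:-→d22:-→d23:H4→d24:H0→d25:-→d26:-→d27:-→d28:-→d29:-→d30:H1→d31:-→d32:H2 -> H2
  add 53.198.128.0/20 -> H2 at depth 20
  add 224.175.16.0/20 -> H3 at depth 20
  lookup 224.175.28.3: bits 111000001010111100011100 walk d0:H1→d1:-→d2:-→d3:-→d4:-→d5:-→d6:-→d7:-→d8:-→d9:-→d10:-→d11:-→d12:-→d13:-→d14:-→d15:-→d16:-→d17:-→d18:-→d19:-→d20:H3→d21:-→d22:-→d23:H4→d24:H0 -> H0
  add 224.175.0.0/19 -> H0 at depth 19
  add 224.0.0.0/4 -> H1 at depth 4
  lookup 224.175.28.21: bits 111000001010111100011100 walk d0:H1→d1:-→d2:-→d3:-→d4:H1→d5:-→d6:-→d7:-→d8:-→d9:-→d10:-→d11:-→d12:-→d13:-→d14:-→d15:-→d16:-→d17:-→d18:-→d19:H0→d20:H3→d21:-→d22:-→d23:H4→d24:H0 -> H0
  add 224.175.28.208/28 -> H3 at depth 28
  lookup 224.175.28.213: bits 11100000101011110001110011010101 walk d0:H1→d1:-→d2:-→d3:-→d4:H1→d5:-→d6:-→d7:-→d8:-→d9:-→d10:-→d11:-→d12:-→d13:-→d14:-→d15:-→d16:-→d17:-→d18:-→d19:H0→d20:H3→d21:-→d22:-→d23:H4→d24:H0→d25:-→d26:-→d27:-→d28:H3→d29:-→d30:H1→d31:-→d32:H2 -> H2
  add 224.175.0.0/16 -> H0 at depth 16
  lookup 71.180.8.175: bits 0 walk d0:H1→d1:- -> H1
  lookup 65.54.162.187: bits 0 walk d0:H1→d1:- -> H1
  add 53.192.0.0/12 -> H0 at depth 12
  lookup 224.0.0.0: bits 11100000 walk d0:H1→d1:-→d2:-→d3:-→d4:H1→d5:-→d6:-→d7:-→d8:- -> H1
  add 53.198.128.0/19 -> H2 at depth 19

== LOOKUPS ==
["H3","H1","H2","H1","H4","H2","H2","H0","H0","H2","H1","H1","H1"]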